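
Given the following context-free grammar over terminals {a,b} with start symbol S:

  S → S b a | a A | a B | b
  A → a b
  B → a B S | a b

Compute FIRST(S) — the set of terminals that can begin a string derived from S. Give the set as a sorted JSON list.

Compute FIRST by fixpoint:
pass 1:
  A via A→a b: +{a}
  B via B→a B S: +{a}
  S via S→a A: +{a}
  S via S→b: +{b}
  FIRST[S]={a,b}  FIRST[A]={a}  FIRST[B]={a}
pass 2: done
  FIRST[S]={a,b}  FIRST[A]={a}  FIRST[B]={a}

FIRST(S) = ["a", "b"]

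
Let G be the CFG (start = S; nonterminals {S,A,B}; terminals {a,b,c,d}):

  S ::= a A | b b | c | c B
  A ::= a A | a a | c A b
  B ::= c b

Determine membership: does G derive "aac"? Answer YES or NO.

Convert to CNF:
  S -> T0 A | T1 B | T2 T2 | c
  A -> T0 A | T0 T0 | T1 X3
  B -> T1 T2
  T0 -> a
  T1 -> c
  T2 -> b
  X3 -> A T2

CYK table (by increasing span):
  cell(0,0) a: {T0}  orig:{}
  cell(1,1) a: {T0}  orig:{}
  cell(2,2) c: {S,T1}  orig:{S}
  cell(0,1) aa: {A}
  cell(1,2) ac: ∅
  cell(0,2) aac: ∅

S ∉ T[0,2] ⇒ NO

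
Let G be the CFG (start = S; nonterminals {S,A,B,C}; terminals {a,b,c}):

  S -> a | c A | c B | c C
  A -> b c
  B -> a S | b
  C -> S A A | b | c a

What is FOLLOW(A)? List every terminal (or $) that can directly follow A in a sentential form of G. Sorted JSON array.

FIRST iteration:
round 1:
  A via A→b c: +{b}
  B via B→a S: +{a}
  B via B→b: +{b}
  C via C→b: +{b}
  C via C→c a: +{c}
  S via S→a: +{a}
  S via S→c A: +{c}
  FIRST[S]={a,c}  FIRST[A]={b}  FIRST[B]={a,b}  FIRST[C]={b,c}
round 2:
  C via C→S A A: +{a}
  FIRST[S]={a,c}  FIRST[A]={b}  FIRST[B]={a,b}  FIRST[C]={a,b,c}
round 3: (stable)
  FIRST[S]={a,c}  FIRST[A]={b}  FIRST[B]={a,b}  FIRST[C]={a,b,c}

FOLLOW sets:
initialize: $ ∈ FOLLOW(S)
round 1:
  C→S A A: FOLLOW(S) ⊇ FIRST(A) = {b}; new: +{b}
  C→S A A: FOLLOW(A) ⊇ FIRST(A) = {b}; new: +{b}
  S→c A: FOLLOW(A) ⊇ FOLLOW(S) ⊇ {$,b}; new: +{$}
  S→c B: FOLLOW(B) ⊇ FOLLOW(S) ⊇ {$,b}; new: +{$,b}
  S→c C: FOLLOW(C) ⊇ FOLLOW(S) ⊇ {$,b}; new: +{$,b}
  FOLLOW(S)={$,b}  FOLLOW(A)={$,b}  FOLLOW(B)={$,b}  FOLLOW(C)={$,b}
round 2: done
  FOLLOW(S)={$,b}  FOLLOW(A)={$,b}  FOLLOW(B)={$,b}  FOLLOW(C)={$,b}

FOLLOW(A) = ["$", "b"]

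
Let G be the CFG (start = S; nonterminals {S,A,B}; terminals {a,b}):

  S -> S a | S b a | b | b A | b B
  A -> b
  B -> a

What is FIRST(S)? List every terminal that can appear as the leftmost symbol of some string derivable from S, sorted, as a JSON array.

FIRST sets, iterate to fixpoint:
pass 1:
  A via A→b: +{b}
  B via B→a: +{a}
  S via S→b: +{b}
  FIRST(S)={b}  FIRST(A)={b}  FIRST(B)={a}
pass 2: (no change)
  FIRST(S)={b}  FIRST(A)={b}  FIRST(B)={a}

FIRST(S) = ["b"]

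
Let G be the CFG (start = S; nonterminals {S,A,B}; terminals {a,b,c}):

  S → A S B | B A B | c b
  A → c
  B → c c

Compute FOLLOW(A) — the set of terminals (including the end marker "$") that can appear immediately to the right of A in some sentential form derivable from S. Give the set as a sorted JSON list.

FIRST sets, iterate to fixpoint:
iter 1:
  A via A→c: +{c}
  B via B→c c: +{c}
  S via S→A S B: +{c}
  FIRST[S]={c}  FIRST[A]={c}  FIRST[B]={c}
iter 2: (stable)
  FIRST[S]={c}  FIRST[A]={c}  FIRST[B]={c}

FOLLOW iteration:
FOLLOW(S) := {$}
[1]
  S→A S B: FOLLOW(A) ⊇ FIRST(S) = {c}; new: +{c}
  S→A S B: FOLLOW(S) ⊇ FIRST(B) = {c}; new: +{c}
  S→A S B: FOLLOW(B) ⊇ FOLLOW(S) ⊇ {$,c}; new: +{$,c}
  FOLLOW(S)={$,c}  FOLLOW(A)={c}  FOLLOW(B)={$,c}
[2] (stable)
  FOLLOW(S)={$,c}  FOLLOW(A)={c}  FOLLOW(B)={$,c}

FOLLOW(A) = ["c"]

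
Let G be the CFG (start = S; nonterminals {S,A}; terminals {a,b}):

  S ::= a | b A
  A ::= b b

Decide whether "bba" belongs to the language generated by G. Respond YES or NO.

Convert to CNF:
  S -> T0 A | a
  A -> T0 T0
  T0 -> b

CYK table (by increasing span):
  cell(0,0) b: {T0}  orig:{}
  cell(1,1) b: {T0}  orig:{}
  cell(2,2) a: {S}
  cell(0,1) bb: {A}
  cell(1,2) ba: ∅
  cell(0,2) bba: ∅

S ∉ T[0,2] ⇒ NO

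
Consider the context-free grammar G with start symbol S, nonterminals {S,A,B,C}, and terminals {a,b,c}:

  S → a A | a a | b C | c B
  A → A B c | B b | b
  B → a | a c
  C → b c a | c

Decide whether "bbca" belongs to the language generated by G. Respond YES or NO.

CNF form of G:
  S -> T0 B | T1 C | T2 A | T2 T2
  A -> A X3 | B T1 | b
  B -> T2 T0 | a
  C -> T1 X4 | c
  T0 -> c
  T1 -> b
  T2 -> a
  X3 -> B T0
  X4 -> T0 T2

CYK table (by increasing span):
  T[0,0] 'b' = {A,T1}  orig:{A}
  T[1,1] 'b' = {A,T1}  orig:{A}
  T[2,2] 'c' = {C,T0}  orig:{C}
  T[3,3] 'a' = {B,T2}  orig:{B}
  T[0,1] 'bb' = ∅
  T[1,2] 'bc' = {S}
  T[2,3] 'ca' = {S,X4}  orig:{S}
  T[0,2] 'bbc' = ∅
  T[1,3] 'bca' = {C}
  T[0,3] 'bbca' = {S}

S ∈ T[0,3] ⇒ YES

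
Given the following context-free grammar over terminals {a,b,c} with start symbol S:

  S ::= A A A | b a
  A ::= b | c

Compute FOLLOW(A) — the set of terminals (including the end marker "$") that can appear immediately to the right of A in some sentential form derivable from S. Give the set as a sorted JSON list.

FIRST iteration:
round 1:
  A via A→b: +{b}
  A via A→c: +{c}
  S via S→A A A: +{b,c}
  FIRST[S]={b,c}  FIRST[A]={b,c}
round 2: (no change)
  FIRST[S]={b,c}  FIRST[A]={b,c}

Compute FOLLOW by fixpoint:
initialize: $ ∈ FOLLOW(S)
[1]
  S→A A A: FOLLOW(A) ⊇ FIRST(A) = {b,c}; new: +{b,c}
  S→A A A: FOLLOW(A) ⊇ FOLLOW(S) ⊇ {$}; new: +{$}
  S: {$}  A: {$,b,c}
[2] — fixpoint
  S: {$}  A: {$,b,c}

FOLLOW(A) = ["$", "b", "c"]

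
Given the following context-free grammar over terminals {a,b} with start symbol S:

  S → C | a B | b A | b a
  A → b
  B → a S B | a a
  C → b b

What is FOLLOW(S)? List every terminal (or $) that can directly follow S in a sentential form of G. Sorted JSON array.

Compute FIRST by fixpoint:
pass 1:
  A via A→b: +{b}
  B via B→a S B: +{a}
  C via C→b b: +{b}
  S via S→C: +{b}
  S via S→a B: +{a}
  FIRST[S]={a,b}  FIRST[A]={b}  FIRST[B]={a}  FIRST[C]={b}
pass 2: (stable)
  FIRST[S]={a,b}  FIRST[A]={b}  FIRST[B]={a}  FIRST[C]={b}

FOLLOW iteration:
seed FOLLOW(S) with $
pass 1:
  B→a S B: FOLLOW(S) ⊇ FIRST(B) = {a}; new: +{a}
  S→C: FOLLOW(C) ⊇ FOLLOW(S) ⊇ {$,a}; new: +{$,a}
  S→a B: FOLLOW(B) ⊇ FOLLOW(S) ⊇ {$,a}; new: +{$,a}
  S→b A: FOLLOW(A) ⊇ FOLLOW(S) ⊇ {$,a}; new: +{$,a}
  S: {$,a}  A: {$,a}  B: {$,a}  C: {$,a}
pass 2: (stable)
  S: {$,a}  A: {$,a}  B: {$,a}  C: {$,a}

FOLLOW(S) = ["$", "a"]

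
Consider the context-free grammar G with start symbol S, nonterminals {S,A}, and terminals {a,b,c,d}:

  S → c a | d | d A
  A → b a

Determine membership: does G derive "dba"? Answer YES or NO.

CNF form of G:
  S -> T2 T1 | T3 A | d
  A -> T0 T1
  T0 -> b
  T1 -> a
  T2 -> c
  T3 -> d

CYK table (by increasing span):
  cell(0,0) d: {S,T3}  orig:{S}
  cell(1,1) b: {T0}  orig:{}
  cell(2,2) a: {T1}  orig:{}
  cell(0,1) db: ∅
  cell(1,2) ba: {A}
  cell(0,2) dba: {S}

S ∈ T[0,2] ⇒ YES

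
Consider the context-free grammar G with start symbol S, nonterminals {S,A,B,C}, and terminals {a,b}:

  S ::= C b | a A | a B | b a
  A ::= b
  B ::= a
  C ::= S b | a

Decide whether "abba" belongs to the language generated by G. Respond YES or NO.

Convert to CNF:
  S -> C T0 | T0 T1 | T1 A | T1 B
  A -> b
  B -> a
  C -> S T0 | a
  T0 -> b
  T1 -> a

Fill CYK table bottom-up:
  [0..0]={B,C,T1}  "a"  orig:{B,C}
  [1..1]={A,T0}  "b"  orig:{A}
  [2..2]={A,T0}  "b"  orig:{A}
  [3..3]={B,C,T1}  "a"  orig:{B,C}
  [0..1]={S}  "ab"
  [1..2]=∅  "bb"
  [2..3]={S}  "ba"
  [0..2]={C}  "abb"
  [1..3]=∅  "bba"
  [0..3]=∅  "abba"

S ∉ T[0,3] ⇒ NO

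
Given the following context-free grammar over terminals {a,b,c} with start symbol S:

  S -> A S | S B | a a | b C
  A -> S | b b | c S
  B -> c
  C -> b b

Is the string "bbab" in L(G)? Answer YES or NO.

Convert to CNF:
  S -> A S | S B | T0 T0 | T1 C
  A -> A S | S B | T0 T0 | T1 C | T1 T1 | T2 S
  B -> c
  C -> T1 T1
  T0 -> a
  T1 -> b
  T2 -> c

CYK fill:
  cell(0,0) b: {T1}  orig:{}
  cell(1,1) b: {T1}  orig:{}
  cell(2,2) a: {T0}  orig:{}
  cell(3,3) b: {T1}  orig:{}
  cell(0,1) bb: {A,C}
  cell(1,2) ba: ∅
  cell(2,3) ab: ∅
  cell(0,2) bba: ∅
  cell(1,3) bab: ∅
  cell(0,3) bbab: ∅

S ∉ T[0,3] ⇒ NO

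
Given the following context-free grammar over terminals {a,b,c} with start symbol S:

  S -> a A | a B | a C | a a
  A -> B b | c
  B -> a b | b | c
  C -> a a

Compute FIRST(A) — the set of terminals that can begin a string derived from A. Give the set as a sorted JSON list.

Compute FIRST by fixpoint:
round 1:
  A via A→c: +{c}
  B via B→a b: +{a}
  B via B→b: +{b}
  B via B→c: +{c}
  C via C→a a: +{a}
  S via S→a A: +{a}
  FIRST(S)={a}  FIRST(A)={c}  FIRST(B)={a,b,c}  FIRST(C)={a}
round 2:
  A via A→B b: +{a,b}
  FIRST(S)={a}  FIRST(A)={a,b,c}  FIRST(B)={a,b,c}  FIRST(C)={a}
round 3: (stable)
  FIRST(S)={a}  FIRST(A)={a,b,c}  FIRST(B)={a,b,c}  FIRST(C)={a}

FIRST(A) = ["a", "b", "c"]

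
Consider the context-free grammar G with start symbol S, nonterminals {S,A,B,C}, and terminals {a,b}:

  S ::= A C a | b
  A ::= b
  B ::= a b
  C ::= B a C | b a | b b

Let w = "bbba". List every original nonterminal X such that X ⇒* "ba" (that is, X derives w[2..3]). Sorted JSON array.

CNF form of G:
  S -> A X3 | b
  A -> b
  B -> T0 T1
  C -> B X2 | T1 T0 | T1 T1
  T0 -> a
  T1 -> b
  X2 -> T0 C
  X3 -> C T0

Fill CYK table bottom-up — only the sub-triangle for w[2..3]:
  T[2,2] 'b' = {A,S,T1}  orig:{A,S}
  T[3,3] 'a' = {T0}  orig:{}
  T[2,3] 'ba' = {C}

Original NTs in T[2,3] deriving "ba": ["C"]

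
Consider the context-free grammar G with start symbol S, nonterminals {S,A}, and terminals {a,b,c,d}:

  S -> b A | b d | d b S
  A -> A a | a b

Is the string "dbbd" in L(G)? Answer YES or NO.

Convert to CNF:
  S -> T1 A | T1 T2 | T2 X3
  A -> A T0 | T0 T1
  T0 -> a
  T1 -> b
  T2 -> d
  X3 -> T1 S

Fill CYK table bottom-up:
  T[0,0] 'd' = {T2}  orig:{}
  T[1,1] 'b' = {T1}  orig:{}
  T[2,2] 'b' = {T1}  orig:{}
  T[3,3] 'd' = {T2}  orig:{}
  T[0,1] 'db' = ∅
  T[1,2] 'bb' = ∅
  T[2,3] 'bd' = {S}
  T[0,2] 'dbb' = ∅
  T[1,3] 'bbd' = {X3}  orig:{}
  T[0,3] 'dbbd' = {S}

S ∈ T[0,3] ⇒ YES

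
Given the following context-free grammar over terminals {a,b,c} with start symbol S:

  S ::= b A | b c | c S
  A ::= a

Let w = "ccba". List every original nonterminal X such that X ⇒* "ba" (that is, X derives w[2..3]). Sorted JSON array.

CNF form of G:
  S -> T0 A | T0 T1 | T1 S
  A -> a
  T0 -> b
  T1 -> c

CYK fill, restricted to cells inside w[2..3]:
  [2..2]={T0}  "b"  orig:{}
  [3..3]={A}  "a"
  [2..3]={S}  "ba"

Original NTs in T[2,3] deriving "ba": ["S"]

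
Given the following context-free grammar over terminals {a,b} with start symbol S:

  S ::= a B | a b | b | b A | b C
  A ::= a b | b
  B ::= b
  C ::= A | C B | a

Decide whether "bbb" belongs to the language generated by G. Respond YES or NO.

Convert to CNF:
  S -> T0 B | T0 T1 | T1 A | T1 C | b
  A -> T0 T1 | b
  B -> b
  C -> C B | T0 T1 | a | b
  T0 -> a
  T1 -> b

CYK table (by increasing span):
  cell(0,0) b: {A,B,C,S,T1}  orig:{A,B,C,S}
  cell(1,1) b: {A,B,C,S,T1}  orig:{A,B,C,S}
  cell(2,2) b: {A,B,C,S,T1}  orig:{A,B,C,S}
  cell(0,1) bb: {C,S}
  cell(1,2) bb: {C,S}
  cell(0,2) bbb: {C,S}

S ∈ T[0,2] ⇒ YES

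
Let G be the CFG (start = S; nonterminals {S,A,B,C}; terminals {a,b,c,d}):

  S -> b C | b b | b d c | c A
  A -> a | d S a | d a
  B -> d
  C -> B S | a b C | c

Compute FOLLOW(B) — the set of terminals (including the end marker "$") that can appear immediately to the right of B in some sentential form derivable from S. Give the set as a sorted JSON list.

FIRST sets, iterate to fixpoint:
iter 1:
  A via A→a: +{a}
  A via A→d S a: +{d}
  B via B→d: +{d}
  C via C→B S: +{d}
  C via C→a b C: +{a}
  C via C→c: +{c}
  S via S→b C: +{b}
  S via S→c A: +{c}
  FIRST[S]={b,c}  FIRST[A]={a,d}  FIRST[B]={d}  FIRST[C]={a,c,d}
iter 2: — fixpoint
  FIRST[S]={b,c}  FIRST[A]={a,d}  FIRST[B]={d}  FIRST[C]={a,c,d}

Compute FOLLOW by fixpoint:
FOLLOW(S) := {$}
pass 1:
  A→d S a: FOLLOW(S) ⊇ FIRST(a) = {a}; new: +{a}
  C→B S: FOLLOW(B) ⊇ FIRST(S) = {b,c}; new: +{b,c}
  S→b C: FOLLOW(C) ⊇ FOLLOW(S) ⊇ {$,a}; new: +{$,a}
  S→c A: FOLLOW(A) ⊇ FOLLOW(S) ⊇ {$,a}; new: +{$,a}
  S: {$,a}  A: {$,a}  B: {b,c}  C: {$,a}
pass 2: (stable)
  S: {$,a}  A: {$,a}  B: {b,c}  C: {$,a}

FOLLOW(B) = ["b", "c"]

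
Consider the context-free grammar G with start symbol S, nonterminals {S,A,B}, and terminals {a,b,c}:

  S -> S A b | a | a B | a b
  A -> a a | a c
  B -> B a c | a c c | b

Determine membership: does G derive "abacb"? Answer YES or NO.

CNF form of G:
  S -> S X5 | T0 B | T0 T2 | a
  A -> T0 T0 | T0 T1
  B -> B X3 | T0 X4 | b
  T0 -> a
  T1 -> c
  T2 -> b
  X3 -> T0 T1
  X4 -> T1 T1
  X5 -> A T2

CYK fill:
  cell(0,0) a: {S,T0}  orig:{S}
  cell(1,1) b: {B,T2}  orig:{B}
  cell(2,2) a: {S,T0}  orig:{S}
  cell(3,3) c: {T1}  orig:{}
  cell(4,4) b: {B,T2}  orig:{B}
  cell(0,1) ab: {S}
  cell(1,2) ba: ∅
  cell(2,3) ac: {A,X3}  orig:{A}
  cell(3,4) cb: ∅
  cell(0,2) aba: ∅
  cell(1,3) bac: {B}
  cell(2,4) acb: {X5}  orig:{}
  cell(0,3) abac: {S}
  cell(1,4) bacb: ∅
  cell(0,4) abacb: {S}

S ∈ T[0,4] ⇒ YES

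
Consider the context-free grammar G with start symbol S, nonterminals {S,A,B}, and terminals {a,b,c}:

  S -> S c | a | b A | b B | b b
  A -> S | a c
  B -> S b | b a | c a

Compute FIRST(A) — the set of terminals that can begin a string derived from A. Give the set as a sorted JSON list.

Compute FIRST by fixpoint:
pass 1:
  A via A→a c: +{a}
  B via B→b a: +{b}
  B via B→c a: +{c}
  S via S→a: +{a}
  S via S→b A: +{b}
  S: {a,b}  A: {a}  B: {b,c}
pass 2:
  A via A→S: +{b}
  B via B→S b: +{a}
  S: {a,b}  A: {a,b}  B: {a,b,c}
pass 3: done
  S: {a,b}  A: {a,b}  B: {a,b,c}

FIRST(A) = ["a", "b"]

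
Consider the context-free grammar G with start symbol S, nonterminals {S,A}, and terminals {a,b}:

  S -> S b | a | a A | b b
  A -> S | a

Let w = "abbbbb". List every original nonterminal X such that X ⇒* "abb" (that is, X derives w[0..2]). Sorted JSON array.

CNF form of G:
  S -> S T0 | T0 T0 | T1 A | a
  A -> S T0 | T0 T0 | T1 A | a
  T0 -> b
  T1 -> a

Fill CYK table bottom-up (cells [i..j] with 0 ≤ i ≤ j ≤ 2 only):
  T[0,0] 'a' = {A,S,T1}  orig:{A,S}
  T[1,1] 'b' = {T0}  orig:{}
  T[2,2] 'b' = {T0}  orig:{}
  T[0,1] 'ab' = {A,S}
  T[1,2] 'bb' = {A,S}
  T[0,2] 'abb' = {A,S}

Original NTs in T[0,2] deriving "abb": ["A", "S"]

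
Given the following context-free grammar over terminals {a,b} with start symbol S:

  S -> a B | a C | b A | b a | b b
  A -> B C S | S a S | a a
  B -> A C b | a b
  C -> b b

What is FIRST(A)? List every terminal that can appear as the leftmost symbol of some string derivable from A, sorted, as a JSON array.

FIRST sets, iterate to fixpoint:
[1]
  A via A→a a: +{a}
  B via B→A C b: +{a}
  C via C→b b: +{b}
  S via S→a B: +{a}
  S via S→b A: +{b}
  FIRST(S)={a,b}  FIRST(A)={a}  FIRST(B)={a}  FIRST(C)={b}
[2]
  A via A→S a S: +{b}
  B via B→A C b: +{b}
  FIRST(S)={a,b}  FIRST(A)={a,b}  FIRST(B)={a,b}  FIRST(C)={b}
[3] (stable)
  FIRST(S)={a,b}  FIRST(A)={a,b}  FIRST(B)={a,b}  FIRST(C)={b}

FIRST(A) = ["a", "b"]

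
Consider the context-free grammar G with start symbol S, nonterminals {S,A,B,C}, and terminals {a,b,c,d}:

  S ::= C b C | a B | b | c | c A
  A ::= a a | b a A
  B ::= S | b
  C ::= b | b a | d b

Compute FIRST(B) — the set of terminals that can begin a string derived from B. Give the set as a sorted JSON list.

FIRST sets, iterate to fixpoint:
[1]
  A via A→a a: +{a}
  A via A→b a A: +{b}
  B via B→b: +{b}
  C via C→b: +{b}
  C via C→d b: +{d}
  S via S→C b C: +{b,d}
  S via S→a B: +{a}
  S via S→c: +{c}
  S: {a,b,c,d}  A: {a,b}  B: {b}  C: {b,d}
[2]
  B via B→S: +{a,c,d}
  S: {a,b,c,d}  A: {a,b}  B: {a,b,c,d}  C: {b,d}
[3] — fixpoint
  S: {a,b,c,d}  A: {a,b}  B: {a,b,c,d}  C: {b,d}

FIRST(B) = ["a", "b", "c", "d"]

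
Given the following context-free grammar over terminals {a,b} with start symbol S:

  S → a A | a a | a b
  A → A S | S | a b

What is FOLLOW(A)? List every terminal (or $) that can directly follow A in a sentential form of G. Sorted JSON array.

FIRST sets, iterate to fixpoint:
iter 1:
  A via A→a b: +{a}
  S via S→a A: +{a}
  FIRST(S)={a}  FIRST(A)={a}
iter 2: done
  FIRST(S)={a}  FIRST(A)={a}

FOLLOW sets:
FOLLOW(S) := {$}
iter 1:
  A→A S: FOLLOW(A) ⊇ FIRST(S) = {a}; new: +{a}
  A→A S: FOLLOW(S) ⊇ FOLLOW(A) ⊇ {a}; new: +{a}
  S→a A: FOLLOW(A) ⊇ FOLLOW(S) ⊇ {$,a}; new: +{$}
  S: {$,a}  A: {$,a}
iter 2: (stable)
  S: {$,a}  A: {$,a}

FOLLOW(A) = ["$", "a"]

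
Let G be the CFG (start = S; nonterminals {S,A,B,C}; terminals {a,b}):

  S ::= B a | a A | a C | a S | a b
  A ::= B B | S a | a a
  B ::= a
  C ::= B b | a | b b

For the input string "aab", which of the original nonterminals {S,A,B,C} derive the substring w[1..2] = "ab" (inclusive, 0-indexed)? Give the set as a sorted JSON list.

CNF form of G:
  S -> B T0 | T0 A | T0 C | T0 S | T0 T1
  A -> B B | S T0 | T0 T0
  B -> a
  C -> B T1 | T1 T1 | a
  T0 -> a
  T1 -> b

CYK table (by increasing span), restricted to cells inside w[1..2]:
  T[1,1] 'a' = {B,C,T0}  orig:{B,C}
  T[2,2] 'b' = {T1}  orig:{}
  T[1,2] 'ab' = {C,S}

Original NTs in T[1,2] deriving "ab": ["C", "S"]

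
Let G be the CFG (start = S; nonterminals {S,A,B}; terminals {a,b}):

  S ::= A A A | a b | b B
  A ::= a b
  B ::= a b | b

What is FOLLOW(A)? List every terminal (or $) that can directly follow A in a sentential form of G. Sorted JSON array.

Compute FIRST by fixpoint:
pass 1:
  A via A→a b: +{a}
  B via B→a b: +{a}
  B via B→b: +{b}
  S via S→A A A: +{a}
  S via S→b B: +{b}
  FIRST[S]={a,b}  FIRST[A]={a}  FIRST[B]={a,b}
pass 2: done
  FIRST[S]={a,b}  FIRST[A]={a}  FIRST[B]={a,b}

Compute FOLLOW by fixpoint:
FOLLOW(S) := {$}
round 1:
  S→A A A: FOLLOW(A) ⊇ FIRST(A) = {a}; new: +{a}
  S→A A A: FOLLOW(A) ⊇ FOLLOW(S) ⊇ {$}; new: +{$}
  S→b B: FOLLOW(B) ⊇ FOLLOW(S) ⊇ {$}; new: +{$}
  FOLLOW[S]={$}  FOLLOW[A]={$,a}  FOLLOW[B]={$}
round 2: — fixpoint
  FOLLOW[S]={$}  FOLLOW[A]={$,a}  FOLLOW[B]={$}

FOLLOW(A) = ["$", "a"]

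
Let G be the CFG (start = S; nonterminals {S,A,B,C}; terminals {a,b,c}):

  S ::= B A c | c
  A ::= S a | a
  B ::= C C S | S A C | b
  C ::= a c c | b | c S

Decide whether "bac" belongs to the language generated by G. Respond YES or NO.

CNF form of G:
  S -> B X5 | c
  A -> S T0 | a
  B -> C X2 | S X3 | b
  C -> T0 X4 | T1 S | b
  T0 -> a
  T1 -> c
  X2 -> C S
  X3 -> A C
  X4 -> T1 T1
  X5 -> A T1

CYK fill:
  T[0,0] 'b' = {B,C}
  T[1,1] 'a' = {A,T0}  orig:{A}
  T[2,2] 'c' = {S,T1}  orig:{S}
  T[0,1] 'ba' = ∅
  T[1,2] 'ac' = {X5}  orig:{}
  T[0,2] 'bac' = {S}

S ∈ T[0,2] ⇒ YES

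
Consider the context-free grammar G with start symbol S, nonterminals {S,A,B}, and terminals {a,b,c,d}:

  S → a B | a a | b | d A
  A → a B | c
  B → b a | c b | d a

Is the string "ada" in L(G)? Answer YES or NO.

CNF form of G:
  S -> T0 B | T0 T0 | T3 A | b
  A -> T0 B | c
  B -> T1 T0 | T2 T1 | T3 T0
  T0 -> a
  T1 -> b
  T2 -> c
  T3 -> d

CYK table (by increasing span):
  [0..0]={T0}  "a"  orig:{}
  [1..1]={T3}  "d"  orig:{}
  [2..2]={T0}  "a"  orig:{}
  [0..1]=∅  "ad"
  [1..2]={B}  "da"
  [0..2]={A,S}  "ada"

S ∈ T[0,2] ⇒ YES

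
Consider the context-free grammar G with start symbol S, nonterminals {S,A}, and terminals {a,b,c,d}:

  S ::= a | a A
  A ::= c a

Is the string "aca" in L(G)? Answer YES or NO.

CNF form of G:
  S -> T1 A | a
  A -> T0 T1
  T0 -> c
  T1 -> a

CYK table (by increasing span):
  [0..0]={S,T1}  "a"  orig:{S}
  [1..1]={T0}  "c"  orig:{}
  [2..2]={S,T1}  "a"  orig:{S}
  [0..1]=∅  "ac"
  [1..2]={A}  "ca"
  [0..2]={S}  "aca"

S ∈ T[0,2] ⇒ YES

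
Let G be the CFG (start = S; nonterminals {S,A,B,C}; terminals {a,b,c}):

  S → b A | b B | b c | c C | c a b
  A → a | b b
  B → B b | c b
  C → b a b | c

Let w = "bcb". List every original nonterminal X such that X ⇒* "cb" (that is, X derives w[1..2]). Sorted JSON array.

Convert to CNF:
  S -> T0 A | T0 B | T0 T1 | T1 C | T1 X4
  A -> T0 T0 | a
  B -> B T0 | T1 T0
  C -> T0 X3 | c
  T0 -> b
  T1 -> c
  T2 -> a
  X3 -> T2 T0
  X4 -> T2 T0

CYK fill — only the sub-triangle for w[1..2]:
  [1..1]={C,T1}  "c"  orig:{C}
  [2..2]={T0}  "b"  orig:{}
  [1..2]={B}  "cb"

Original NTs in T[1,2] deriving "cb": ["B"]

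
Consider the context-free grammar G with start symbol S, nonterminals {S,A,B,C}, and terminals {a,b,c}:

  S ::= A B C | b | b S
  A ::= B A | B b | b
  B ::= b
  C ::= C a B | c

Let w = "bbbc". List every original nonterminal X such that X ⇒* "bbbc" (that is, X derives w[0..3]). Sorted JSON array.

Convert to CNF:
  S -> A X3 | T0 S | b
  A -> B A | B T0 | b
  B -> b
  C -> C X2 | c
  T0 -> b
  T1 -> a
  X2 -> T1 B
  X3 -> B C

CYK fill (cells [i..j] with 0 ≤ i ≤ j ≤ 3 only):
  cell(0,0) b: {A,B,S,T0}  orig:{A,B,S}
  cell(1,1) b: {A,B,S,T0}  orig:{A,B,S}
  cell(2,2) b: {A,B,S,T0}  orig:{A,B,S}
  cell(3,3) c: {C}
  cell(0,1) bb: {A,S}
  cell(1,2) bb: {A,S}
  cell(2,3) bc: {X3}  orig:{}
  cell(0,2) bbb: {A,S}
  cell(1,3) bbc: {S}
  cell(0,3) bbbc: {S}

Original NTs in T[0,3] deriving "bbbc": ["S"]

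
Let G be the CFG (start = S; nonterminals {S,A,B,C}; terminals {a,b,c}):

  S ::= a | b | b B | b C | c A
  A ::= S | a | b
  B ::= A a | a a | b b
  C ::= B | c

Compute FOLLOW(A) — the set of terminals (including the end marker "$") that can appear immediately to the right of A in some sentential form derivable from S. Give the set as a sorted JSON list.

Compute FIRST by fixpoint:
iter 1:
  A via A→a: +{a}
  A via A→b: +{b}
  B via B→A a: +{a,b}
  C via C→B: +{a,b}
  C via C→c: +{c}
  S via S→a: +{a}
  S via S→b: +{b}
  S via S→c A: +{c}
  FIRST[S]={a,b,c}  FIRST[A]={a,b}  FIRST[B]={a,b}  FIRST[C]={a,b,c}
iter 2:
  A via A→S: +{c}
  B via B→A a: +{c}
  FIRST[S]={a,b,c}  FIRST[A]={a,b,c}  FIRST[B]={a,b,c}  FIRST[C]={a,b,c}
iter 3: done
  FIRST[S]={a,b,c}  FIRST[A]={a,b,c}  FIRST[B]={a,b,c}  FIRST[C]={a,b,c}

Compute FOLLOW by fixpoint:
initialize: $ ∈ FOLLOW(S)
round 1:
  B→A a: FOLLOW(A) ⊇ FIRST(a) = {a}; new: +{a}
  S→b B: FOLLOW(B) ⊇ FOLLOW(S) ⊇ {$}; new: +{$}
  S→b C: FOLLOW(C) ⊇ FOLLOW(S) ⊇ {$}; new: +{$}
  S→c A: FOLLOW(A) ⊇ FOLLOW(S) ⊇ {$}; new: +{$}
  S: {$}  A: {$,a}  B: {$}  C: {$}
round 2:
  A→S: FOLLOW(S) ⊇ FOLLOW(A) ⊇ {$,a}; new: +{a}
  S→b B: FOLLOW(B) ⊇ FOLLOW(S) ⊇ {$,a}; new: +{a}
  S→b C: FOLLOW(C) ⊇ FOLLOW(S) ⊇ {$,a}; new: +{a}
  S: {$,a}  A: {$,a}  B: {$,a}  C: {$,a}
round 3: (no change)
  S: {$,a}  A: {$,a}  B: {$,a}  C: {$,a}

FOLLOW(A) = ["$", "a"]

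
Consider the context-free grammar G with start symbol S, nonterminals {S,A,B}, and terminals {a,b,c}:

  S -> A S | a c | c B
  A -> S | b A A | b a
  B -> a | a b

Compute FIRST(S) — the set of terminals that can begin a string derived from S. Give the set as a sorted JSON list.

Compute FIRST by fixpoint:
round 1:
  A via A→b A A: +{b}
  B via B→a: +{a}
  S via S→A S: +{b}
  S via S→a c: +{a}
  S via S→c B: +{c}
  FIRST[S]={a,b,c}  FIRST[A]={b}  FIRST[B]={a}
round 2:
  A via A→S: +{a,c}
  FIRST[S]={a,b,c}  FIRST[A]={a,b,c}  FIRST[B]={a}
round 3: (no change)
  FIRST[S]={a,b,c}  FIRST[A]={a,b,c}  FIRST[B]={a}

FIRST(S) = ["a", "b", "c"]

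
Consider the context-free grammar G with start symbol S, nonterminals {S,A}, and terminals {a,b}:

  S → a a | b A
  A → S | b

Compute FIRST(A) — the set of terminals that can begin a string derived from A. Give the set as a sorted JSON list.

Compute FIRST by fixpoint:
pass 1:
  A via A→b: +{b}
  S via S→a a: +{a}
  S via S→b A: +{b}
  FIRST[S]={a,b}  FIRST[A]={b}
pass 2:
  A via A→S: +{a}
  FIRST[S]={a,b}  FIRST[A]={a,b}
pass 3: (stable)
  FIRST[S]={a,b}  FIRST[A]={a,b}

FIRST(A) = ["a", "b"]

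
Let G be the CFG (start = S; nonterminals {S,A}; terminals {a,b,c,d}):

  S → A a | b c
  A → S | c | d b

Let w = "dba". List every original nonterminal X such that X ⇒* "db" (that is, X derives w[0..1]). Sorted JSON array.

Convert to CNF:
  S -> A T0 | T1 T2
  A -> A T0 | T1 T2 | T3 T1 | c
  T0 -> a
  T1 -> b
  T2 -> c
  T3 -> d

CYK table (by increasing span) (cells [i..j] with 0 ≤ i ≤ j ≤ 1 only):
  cell(0,0) d: {T3}  orig:{}
  cell(1,1) b: {T1}  orig:{}
  cell(0,1) db: {A}

Original NTs in T[0,1] deriving "db": ["A"]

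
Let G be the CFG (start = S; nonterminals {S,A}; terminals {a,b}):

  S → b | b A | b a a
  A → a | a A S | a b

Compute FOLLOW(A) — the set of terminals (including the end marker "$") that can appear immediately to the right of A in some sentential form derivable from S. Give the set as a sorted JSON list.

FIRST iteration:
pass 1:
  A via A→a: +{a}
  S via S→b: +{b}
  FIRST[S]={b}  FIRST[A]={a}
pass 2: done
  FIRST[S]={b}  FIRST[A]={a}

FOLLOW iteration:
FOLLOW(S) := {$}
iter 1:
  A→a A S: FOLLOW(A) ⊇ FIRST(S) = {b}; new: +{b}
  A→a A S: FOLLOW(S) ⊇ FOLLOW(A) ⊇ {b}; new: +{b}
  S→b A: FOLLOW(A) ⊇ FOLLOW(S) ⊇ {$,b}; new: +{$}
  FOLLOW(S)={$,b}  FOLLOW(A)={$,b}
iter 2: (stable)
  FOLLOW(S)={$,b}  FOLLOW(A)={$,b}

FOLLOW(A) = ["$", "b"]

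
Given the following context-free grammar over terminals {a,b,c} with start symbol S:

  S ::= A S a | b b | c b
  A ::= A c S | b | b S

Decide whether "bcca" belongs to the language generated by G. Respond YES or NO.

CNF form of G:
  S -> A X4 | T0 T1 | T1 T1
  A -> A X3 | T1 S | b
  T0 -> c
  T1 -> b
  T2 -> a
  X3 -> T0 S
  X4 -> S T2

CYK table (by increasing span):
  cell(0,0) b: {A,T1}  orig:{A}
  cell(1,1) c: {T0}  orig:{}
  cell(2,2) c: {T0}  orig:{}
  cell(3,3) a: {T2}  orig:{}
  cell(0,1) bc: ∅
  cell(1,2) cc: ∅
  cell(2,3) ca: ∅
  cell(0,2) bcc: ∅
  cell(1,3) cca: ∅
  cell(0,3) bcca: ∅

S ∉ T[0,3] ⇒ NO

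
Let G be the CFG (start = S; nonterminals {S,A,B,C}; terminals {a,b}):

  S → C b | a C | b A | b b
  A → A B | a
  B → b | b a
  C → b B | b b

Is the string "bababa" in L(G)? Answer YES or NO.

Convert to CNF:
  S -> C T0 | T0 A | T0 T0 | T1 C
  A -> A B | a
  B -> T0 T1 | b
  C -> T0 B | T0 T0
  T0 -> b
  T1 -> a

CYK fill:
  cell(0,0) b: {B,T0}  orig:{B}
  cell(1,1) a: {A,T1}  orig:{A}
  cell(2,2) b: {B,T0}  orig:{B}
  cell(3,3) a: {A,T1}  orig:{A}
  cell(4,4) b: {B,T0}  orig:{B}
  cell(5,5) a: {A,T1}  orig:{A}
  cell(0,1) ba: {B,S}
  cell(1,2) ab: {A}
  cell(2,3) ba: {B,S}
  cell(3,4) ab: {A}
  cell(4,5) ba: {B,S}
  cell(0,2) bab: {S}
  cell(1,3) aba: {A}
  cell(2,4) bab: {S}
  cell(3,5) aba: {A}
  cell(0,3) baba: {S}
  cell(1,4) abab: {A}
  cell(2,5) baba: {S}
  cell(0,4) babab: {S}
  cell(1,5) ababa: {A}
  cell(0,5) bababa: {S}

S ∈ T[0,5] ⇒ YES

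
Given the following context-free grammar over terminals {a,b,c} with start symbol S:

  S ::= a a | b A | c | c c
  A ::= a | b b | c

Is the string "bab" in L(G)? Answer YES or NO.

Convert to CNF:
  S -> T0 A | T1 T1 | T2 T2 | c
  A -> T0 T0 | a | c
  T0 -> b
  T1 -> a
  T2 -> c

CYK fill:
  [0..0]={T0}  "b"  orig:{}
  [1..1]={A,T1}  "a"  orig:{A}
  [2..2]={T0}  "b"  orig:{}
  [0..1]={S}  "ba"
  [1..2]=∅  "ab"
  [0..2]=∅  "bab"

S ∉ T[0,2] ⇒ NO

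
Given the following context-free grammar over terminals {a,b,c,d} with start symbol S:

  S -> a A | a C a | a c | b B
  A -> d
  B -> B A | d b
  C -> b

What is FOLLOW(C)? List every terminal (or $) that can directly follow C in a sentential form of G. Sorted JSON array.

Compute FIRST by fixpoint:
iter 1:
  A via A→d: +{d}
  B via B→d b: +{d}
  C via C→b: +{b}
  S via S→a A: +{a}
  S via S→b B: +{b}
  FIRST[S]={a,b}  FIRST[A]={d}  FIRST[B]={d}  FIRST[C]={b}
iter 2: (no change)
  FIRST[S]={a,b}  FIRST[A]={d}  FIRST[B]={d}  FIRST[C]={b}

Compute FOLLOW by fixpoint:
FOLLOW(S) := {$}
pass 1:
  B→B A: FOLLOW(B) ⊇ FIRST(A) = {d}; new: +{d}
  B→B A: FOLLOW(A) ⊇ FOLLOW(B) ⊇ {d}; new: +{d}
  S→a A: FOLLOW(A) ⊇ FOLLOW(S) ⊇ {$}; new: +{$}
  S→a C a: FOLLOW(C) ⊇ FIRST(a) = {a}; new: +{a}
  S→b B: FOLLOW(B) ⊇ FOLLOW(S) ⊇ {$}; new: +{$}
  FOLLOW(S)={$}  FOLLOW(A)={$,d}  FOLLOW(B)={$,d}  FOLLOW(C)={a}
pass 2: (no change)
  FOLLOW(S)={$}  FOLLOW(A)={$,d}  FOLLOW(B)={$,d}  FOLLOW(C)={a}

FOLLOW(C) = ["a"]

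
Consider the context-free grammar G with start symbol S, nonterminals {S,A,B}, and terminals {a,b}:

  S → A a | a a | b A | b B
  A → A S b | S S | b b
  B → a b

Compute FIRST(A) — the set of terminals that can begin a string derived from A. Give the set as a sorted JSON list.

FIRST sets, iterate to fixpoint:
iter 1:
  A via A→b b: +{b}
  B via B→a b: +{a}
  S via S→A a: +{b}
  S via S→a a: +{a}
  FIRST[S]={a,b}  FIRST[A]={b}  FIRST[B]={a}
iter 2:
  A via A→S S: +{a}
  FIRST[S]={a,b}  FIRST[A]={a,b}  FIRST[B]={a}
iter 3: (no change)
  FIRST[S]={a,b}  FIRST[A]={a,b}  FIRST[B]={a}

FIRST(A) = ["a", "b"]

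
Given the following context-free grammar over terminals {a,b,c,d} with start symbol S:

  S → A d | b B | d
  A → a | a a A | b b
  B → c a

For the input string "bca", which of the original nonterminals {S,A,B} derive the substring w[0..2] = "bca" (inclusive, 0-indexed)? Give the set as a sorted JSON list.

CNF form of G:
  S -> A T3 | T1 B | d
  A -> T0 X4 | T1 T1 | a
  B -> T2 T0
  T0 -> a
  T1 -> b
  T2 -> c
  T3 -> d
  X4 -> T0 A

Fill CYK table bottom-up, restricted to cells inside w[0..2]:
  T[0,0] 'b' = {T1}  orig:{}
  T[1,1] 'c' = {T2}  orig:{}
  T[2,2] 'a' = {A,T0}  orig:{A}
  T[0,1] 'bc' = ∅
  T[1,2] 'ca' = {B}
  T[0,2] 'bca' = {S}

Original NTs in T[0,2] deriving "bca": ["S"]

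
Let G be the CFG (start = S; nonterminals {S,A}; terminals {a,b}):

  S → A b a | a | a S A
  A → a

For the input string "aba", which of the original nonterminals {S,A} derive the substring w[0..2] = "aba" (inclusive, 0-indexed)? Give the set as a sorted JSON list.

CNF form of G:
  S -> A X2 | T1 X3 | a
  A -> a
  T0 -> b
  T1 -> a
  X2 -> T0 T1
  X3 -> S A

CYK table (by increasing span), restricted to cells inside w[0..2]:
  T[0,0] 'a' = {A,S,T1}  orig:{A,S}
  T[1,1] 'b' = {T0}  orig:{}
  T[2,2] 'a' = {A,S,T1}  orig:{A,S}
  T[0,1] 'ab' = ∅
  T[1,2] 'ba' = {X2}  orig:{}
  T[0,2] 'aba' = {S}

Original NTs in T[0,2] deriving "aba": ["S"]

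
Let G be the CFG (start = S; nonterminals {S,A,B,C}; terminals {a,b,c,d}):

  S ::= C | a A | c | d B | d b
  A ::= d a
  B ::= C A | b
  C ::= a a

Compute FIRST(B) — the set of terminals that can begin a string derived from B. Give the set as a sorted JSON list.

FIRST sets, iterate to fixpoint:
round 1:
  A via A→d a: +{d}
  B via B→b: +{b}
  C via C→a a: +{a}
  S via S→C: +{a}
  S via S→c: +{c}
  S via S→d B: +{d}
  FIRST(S)={a,c,d}  FIRST(A)={d}  FIRST(B)={b}  FIRST(C)={a}
round 2:
  B via B→C A: +{a}
  FIRST(S)={a,c,d}  FIRST(A)={d}  FIRST(B)={a,b}  FIRST(C)={a}
round 3: (no change)
  FIRST(S)={a,c,d}  FIRST(A)={d}  FIRST(B)={a,b}  FIRST(C)={a}

FIRST(B) = ["a", "b"]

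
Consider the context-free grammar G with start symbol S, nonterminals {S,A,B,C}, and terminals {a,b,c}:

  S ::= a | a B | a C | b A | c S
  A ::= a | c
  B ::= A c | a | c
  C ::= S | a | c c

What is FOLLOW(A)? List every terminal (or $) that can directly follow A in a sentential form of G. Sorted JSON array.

Compute FIRST by fixpoint:
pass 1:
  A via A→a: +{a}
  A via A→c: +{c}
  B via B→A c: +{a,c}
  C via C→a: +{a}
  C via C→c c: +{c}
  S via S→a: +{a}
  S via S→b A: +{b}
  S via S→c S: +{c}
  S: {a,b,c}  A: {a,c}  B: {a,c}  C: {a,c}
pass 2:
  C via C→S: +{b}
  S: {a,b,c}  A: {a,c}  B: {a,c}  C: {a,b,c}
pass 3: (stable)
  S: {a,b,c}  A: {a,c}  B: {a,c}  C: {a,b,c}

FOLLOW sets:
initialize: $ ∈ FOLLOW(S)
[1]
  B→A c: FOLLOW(A) ⊇ FIRST(c) = {c}; new: +{c}
  S→a B: FOLLOW(B) ⊇ FOLLOW(S) ⊇ {$}; new: +{$}
  S→a C: FOLLOW(C) ⊇ FOLLOW(S) ⊇ {$}; new: +{$}
  S→b A: FOLLOW(A) ⊇ FOLLOW(S) ⊇ {$}; new: +{$}
  FOLLOW[S]={$}  FOLLOW[A]={$,c}  FOLLOW[B]={$}  FOLLOW[C]={$}
[2] (stable)
  FOLLOW[S]={$}  FOLLOW[A]={$,c}  FOLLOW[B]={$}  FOLLOW[C]={$}

FOLLOW(A) = ["$", "c"]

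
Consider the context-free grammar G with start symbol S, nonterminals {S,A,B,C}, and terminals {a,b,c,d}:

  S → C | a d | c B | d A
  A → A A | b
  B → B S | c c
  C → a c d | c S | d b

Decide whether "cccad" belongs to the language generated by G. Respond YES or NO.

Convert to CNF:
  S -> T0 B | T0 S | T1 T2 | T1 X5 | T2 A | T2 T3
  A -> A A | b
  B -> B S | T0 T0
  C -> T0 S | T1 X4 | T2 T3
  T0 -> c
  T1 -> a
  T2 -> d
  T3 -> b
  X4 -> T0 T2
  X5 -> T0 T2

CYK table (by increasing span):
  cell(0,0) c: {T0}  orig:{}
  cell(1,1) c: {T0}  orig:{}
  cell(2,2) c: {T0}  orig:{}
  cell(3,3) a: {T1}  orig:{}
  cell(4,4) d: {T2}  orig:{}
  cell(0,1) cc: {B}
  cell(1,2) cc: {B}
  cell(2,3) ca: ∅
  cell(3,4) ad: {S}
  cell(0,2) ccc: {S}
  cell(1,3) cca: ∅
  cell(2,4) cad: {C,S}
  cell(0,3) ccca: ∅
  cell(1,4) ccad: {B,C,S}
  cell(0,4) cccad: {B,C,S}

S ∈ T[0,4] ⇒ YES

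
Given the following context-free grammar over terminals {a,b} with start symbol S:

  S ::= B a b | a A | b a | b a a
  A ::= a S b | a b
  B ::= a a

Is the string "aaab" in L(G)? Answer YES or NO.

CNF form of G:
  S -> B X3 | T0 A | T1 T0 | T1 X4
  A -> T0 T1 | T0 X2
  B -> T0 T0
  T0 -> a
  T1 -> b
  X2 -> S T1
  X3 -> T0 T1
  X4 -> T0 T0

CYK fill:
  [0..0]={T0}  "a"  orig:{}
  [1..1]={T0}  "a"  orig:{}
  [2..2]={T0}  "a"  orig:{}
  [3..3]={T1}  "b"  orig:{}
  [0..1]={B,X4}  "aa"  orig:{B}
  [1..2]={B,X4}  "aa"  orig:{B}
  [2..3]={A,X3}  "ab"  orig:{A}
  [0..2]=∅  "aaa"
  [1..3]={S}  "aab"
  [0..3]={S}  "aaab"

S ∈ T[0,3] ⇒ YES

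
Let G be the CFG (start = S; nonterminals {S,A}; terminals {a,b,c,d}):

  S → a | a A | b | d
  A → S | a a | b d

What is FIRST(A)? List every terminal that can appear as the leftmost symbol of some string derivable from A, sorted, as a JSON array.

Compute FIRST by fixpoint:
round 1:
  A via A→a a: +{a}
  A via A→b d: +{b}
  S via S→a: +{a}
  S via S→b: +{b}
  S via S→d: +{d}
  S: {a,b,d}  A: {a,b}
round 2:
  A via A→S: +{d}
  S: {a,b,d}  A: {a,b,d}
round 3: (stable)
  S: {a,b,d}  A: {a,b,d}

FIRST(A) = ["a", "b", "d"]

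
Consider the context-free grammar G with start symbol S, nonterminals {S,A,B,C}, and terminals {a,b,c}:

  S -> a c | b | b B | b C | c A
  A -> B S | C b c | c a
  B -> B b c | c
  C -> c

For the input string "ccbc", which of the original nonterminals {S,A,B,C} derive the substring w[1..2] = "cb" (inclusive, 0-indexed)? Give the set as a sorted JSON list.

Convert to CNF:
  S -> T0 B | T0 C | T1 A | T2 T1 | b
  A -> B S | C X3 | T1 T2
  B -> B X4 | c
  C -> c
  T0 -> b
  T1 -> c
  T2 -> a
  X3 -> T0 T1
  X4 -> T0 T1

CYK fill, restricted to cells inside w[1..2]:
  cell(1,1) c: {B,C,T1}  orig:{B,C}
  cell(2,2) b: {S,T0}  orig:{S}
  cell(1,2) cb: {A}

Original NTs in T[1,2] deriving "cb": ["A"]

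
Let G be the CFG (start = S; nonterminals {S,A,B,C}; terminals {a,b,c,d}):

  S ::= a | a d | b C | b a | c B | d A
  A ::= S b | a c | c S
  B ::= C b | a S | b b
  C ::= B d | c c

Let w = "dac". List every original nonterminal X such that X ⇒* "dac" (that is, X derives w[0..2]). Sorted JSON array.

CNF form of G:
  S -> T0 C | T0 T1 | T1 T3 | T2 B | T3 A | a
  A -> S T0 | T1 T2 | T2 S
  B -> C T0 | T0 T0 | T1 S
  C -> B T3 | T2 T2
  T0 -> b
  T1 -> a
  T2 -> c
  T3 -> d

CYK table (by increasing span) — only the sub-triangle for w[0..2]:
  [0..0]={T3}  "d"  orig:{}
  [1..1]={S,T1}  "a"  orig:{S}
  [2..2]={T2}  "c"  orig:{}
  [0..1]=∅  "da"
  [1..2]={A}  "ac"
  [0..2]={S}  "dac"

Original NTs in T[0,2] deriving "dac": ["S"]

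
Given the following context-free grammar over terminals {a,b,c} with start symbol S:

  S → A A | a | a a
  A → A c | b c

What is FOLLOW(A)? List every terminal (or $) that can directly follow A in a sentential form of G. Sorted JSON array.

FIRST sets, iterate to fixpoint:
pass 1:
  A via A→b c: +{b}
  S via S→A A: +{b}
  S via S→a: +{a}
  FIRST[S]={a,b}  FIRST[A]={b}
pass 2: (stable)
  FIRST[S]={a,b}  FIRST[A]={b}

Compute FOLLOW by fixpoint:
seed FOLLOW(S) with $
[1]
  A→A c: FOLLOW(A) ⊇ FIRST(c) = {c}; new: +{c}
  S→A A: FOLLOW(A) ⊇ FIRST(A) = {b}; new: +{b}
  S→A A: FOLLOW(A) ⊇ FOLLOW(S) ⊇ {$}; new: +{$}
  FOLLOW(S)={$}  FOLLOW(A)={$,b,c}
[2] — fixpoint
  FOLLOW(S)={$}  FOLLOW(A)={$,b,c}

FOLLOW(A) = ["$", "b", "c"]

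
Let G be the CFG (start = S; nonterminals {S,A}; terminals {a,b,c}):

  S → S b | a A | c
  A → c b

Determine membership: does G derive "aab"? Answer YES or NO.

Convert to CNF:
  S -> S T1 | T2 A | c
  A -> T0 T1
  T0 -> c
  T1 -> b
  T2 -> a

CYK table (by increasing span):
  T[0,0] 'a' = {T2}  orig:{}
  T[1,1] 'a' = {T2}  orig:{}
  T[2,2] 'b' = {T1}  orig:{}
  T[0,1] 'aa' = ∅
  T[1,2] 'ab' = ∅
  T[0,2] 'aab' = ∅

S ∉ T[0,2] ⇒ NO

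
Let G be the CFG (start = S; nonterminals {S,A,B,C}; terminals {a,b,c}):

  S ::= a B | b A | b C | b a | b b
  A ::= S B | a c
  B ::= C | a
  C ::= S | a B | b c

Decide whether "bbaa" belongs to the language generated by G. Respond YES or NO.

Convert to CNF:
  S -> T0 B | T2 A | T2 C | T2 T0 | T2 T2
  A -> S B | T0 T1
  B -> T0 B | T2 A | T2 C | T2 T0 | T2 T1 | T2 T2 | a
  C -> T0 B | T2 A | T2 C | T2 T0 | T2 T1 | T2 T2
  T0 -> a
  T1 -> c
  T2 -> b

CYK fill:
  T[0,0] 'b' = {T2}  orig:{}
  T[1,1] 'b' = {T2}  orig:{}
  T[2,2] 'a' = {B,T0}  orig:{B}
  T[3,3] 'a' = {B,T0}  orig:{B}
  T[0,1] 'bb' = {B,C,S}
  T[1,2] 'ba' = {B,C,S}
  T[2,3] 'aa' = {B,C,S}
  T[0,2] 'bba' = {A,B,C,S}
  T[1,3] 'baa' = {A,B,C,S}
  T[0,3] 'bbaa' = {A,B,C,S}

S ∈ T[0,3] ⇒ YES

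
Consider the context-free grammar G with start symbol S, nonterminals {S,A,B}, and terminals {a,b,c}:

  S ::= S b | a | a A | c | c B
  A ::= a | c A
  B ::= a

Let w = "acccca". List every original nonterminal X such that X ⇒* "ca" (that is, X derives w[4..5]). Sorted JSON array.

CNF form of G:
  S -> S T1 | T0 B | T2 A | a | c
  A -> T0 A | a
  B -> a
  T0 -> c
  T1 -> b
  T2 -> a

CYK table (by increasing span) — only the sub-triangle for w[4..5]:
  [4..4]={S,T0}  "c"  orig:{S}
  [5..5]={A,B,S,T2}  "a"  orig:{A,B,S}
  [4..5]={A,S}  "ca"

Original NTs in T[4,5] deriving "ca": ["A", "S"]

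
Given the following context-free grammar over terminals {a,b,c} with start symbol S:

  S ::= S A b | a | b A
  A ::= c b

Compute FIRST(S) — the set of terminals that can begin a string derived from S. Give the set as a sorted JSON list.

FIRST iteration:
pass 1:
  A via A→c b: +{c}
  S via S→a: +{a}
  S via S→b A: +{b}
  FIRST(S)={a,b}  FIRST(A)={c}
pass 2: (stable)
  FIRST(S)={a,b}  FIRST(A)={c}

FIRST(S) = ["a", "b"]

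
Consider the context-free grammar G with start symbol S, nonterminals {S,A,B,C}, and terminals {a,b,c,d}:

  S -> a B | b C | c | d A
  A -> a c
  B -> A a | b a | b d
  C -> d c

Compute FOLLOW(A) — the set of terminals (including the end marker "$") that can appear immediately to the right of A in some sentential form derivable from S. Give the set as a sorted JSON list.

FIRST iteration:
round 1:
  A via A→a c: +{a}
  B via B→A a: +{a}
  B via B→b a: +{b}
  C via C→d c: +{d}
  S via S→a B: +{a}
  S via S→b C: +{b}
  S via S→c: +{c}
  S via S→d A: +{d}
  S: {a,b,c,d}  A: {a}  B: {a,b}  C: {d}
round 2: (stable)
  S: {a,b,c,d}  A: {a}  B: {a,b}  C: {d}

FOLLOW sets:
seed FOLLOW(S) with $
round 1:
  B→A a: FOLLOW(A) ⊇ FIRST(a) = {a}; new: +{a}
  S→a B: FOLLOW(B) ⊇ FOLLOW(S) ⊇ {$}; new: +{$}
  S→b C: FOLLOW(C) ⊇ FOLLOW(S) ⊇ {$}; new: +{$}
  S→d A: FOLLOW(A) ⊇ FOLLOW(S) ⊇ {$}; new: +{$}
  S: {$}  A: {$,a}  B: {$}  C: {$}
round 2: (stable)
  S: {$}  A: {$,a}  B: {$}  C: {$}

FOLLOW(A) = ["$", "a"]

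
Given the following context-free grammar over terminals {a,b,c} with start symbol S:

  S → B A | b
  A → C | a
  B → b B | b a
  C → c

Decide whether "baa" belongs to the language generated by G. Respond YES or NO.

Convert to CNF:
  S -> B A | b
  A -> a | c
  B -> T0 B | T0 T1
  C -> c
  T0 -> b
  T1 -> a

CYK fill:
  T[0,0] 'b' = {S,T0}  orig:{S}
  T[1,1] 'a' = {A,T1}  orig:{A}
  T[2,2] 'a' = {A,T1}  orig:{A}
  T[0,1] 'ba' = {B}
  T[1,2] 'aa' = ∅
  T[0,2] 'baa' = {S}

S ∈ T[0,2] ⇒ YES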